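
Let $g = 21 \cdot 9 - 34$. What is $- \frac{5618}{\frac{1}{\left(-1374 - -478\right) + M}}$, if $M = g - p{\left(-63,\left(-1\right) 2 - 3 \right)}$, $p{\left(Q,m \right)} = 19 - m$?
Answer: $4297770$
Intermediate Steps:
$g = 155$ ($g = 189 - 34 = 155$)
$M = 131$ ($M = 155 - \left(19 - \left(\left(-1\right) 2 - 3\right)\right) = 155 - \left(19 - \left(-2 - 3\right)\right) = 155 - \left(19 - -5\right) = 155 - \left(19 + 5\right) = 155 - 24 = 131$)
$- \frac{5618}{\frac{1}{\left(-1374 - -478\right) + M}} = - \frac{5618}{\frac{1}{\left(-1374 - -478\right) + 131}} = - \frac{5618}{\frac{1}{\left(-1374 + 478\right) + 131}} = - \frac{5618}{\frac{1}{-896 + 131}} = - \frac{5618}{\frac{1}{-765}} = - \frac{5618}{- \frac{1}{765}} = \left(-5618\right) \left(-765\right) = 4297770$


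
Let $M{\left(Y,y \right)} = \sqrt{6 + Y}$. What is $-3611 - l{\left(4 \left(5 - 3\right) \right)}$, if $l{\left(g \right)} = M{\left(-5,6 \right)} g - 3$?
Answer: $-3616$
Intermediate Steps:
$l{\left(g \right)} = -3 + g$ ($l{\left(g \right)} = \sqrt{6 - 5} g - 3 = \sqrt{1} g - 3 = 1 g - 3 = g - 3 = -3 + g$)
$-3611 - l{\left(4 \left(5 - 3\right) \right)} = -3611 - \left(-3 + 4 \left(5 - 3\right)\right) = -3611 - \left(-3 + 4 \cdot 2\right) = -3611 - \left(-3 + 8\right) = -3611 - 5 = -3616$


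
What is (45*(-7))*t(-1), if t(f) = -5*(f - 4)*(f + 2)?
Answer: -7875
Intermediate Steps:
t(f) = -5*(-4 + f)*(2 + f)
(45*(-7))*t(-1) = (45*(-7))*(40 - 5*(-1)² + 10*(-1)) = -315*(40 - 5*1 - 10) = -315*(40 - 5 - 10) = -315*25 = -7875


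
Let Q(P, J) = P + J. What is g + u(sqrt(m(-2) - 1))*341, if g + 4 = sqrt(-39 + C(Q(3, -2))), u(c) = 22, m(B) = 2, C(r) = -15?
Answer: 7498 + 3*I*sqrt(6) ≈ 7498.0 + 7.3485*I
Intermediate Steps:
Q(P, J) = J + P
g = -4 + 3*I*sqrt(6) (g = -4 + sqrt(-39 - 15) = -4 + sqrt(-54) = -4 + 3*I*sqrt(6) ≈ -4.0 + 7.3485*I)
g + u(sqrt(m(-2) - 1))*341 = (-4 + 3*I*sqrt(6)) + 22*341 = (-4 + 3*I*sqrt(6)) + 7502 = 7498 + 3*I*sqrt(6)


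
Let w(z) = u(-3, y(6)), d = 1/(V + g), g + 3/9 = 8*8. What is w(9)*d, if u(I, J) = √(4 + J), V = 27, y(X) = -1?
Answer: 3*√3/272 ≈ 0.019103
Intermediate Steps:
g = 191/3 (g = -⅓ + 8*8 = -⅓ + 64 = 191/3 ≈ 63.667)
d = 3/272 (d = 1/(27 + 191/3) = 1/(272/3) = 3/272 ≈ 0.011029)
w(z) = √3 (w(z) = √(4 - 1) = √3)
w(9)*d = √3*(3/272) = 3*√3/272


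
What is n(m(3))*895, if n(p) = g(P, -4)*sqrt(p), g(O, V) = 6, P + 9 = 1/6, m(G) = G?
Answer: 5370*sqrt(3) ≈ 9301.1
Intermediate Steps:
P = -53/6 (P = -9 + 1/6 = -53/6 ≈ -8.8333)
n(p) = 6*sqrt(p)
n(m(3))*895 = (6*sqrt(3))*895 = 5370*sqrt(3)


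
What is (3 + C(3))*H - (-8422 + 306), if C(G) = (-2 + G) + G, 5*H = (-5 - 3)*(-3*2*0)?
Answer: 8116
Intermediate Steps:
H = 0 (H = ((-5 - 3)*(-3*2*0))/5 = (-(-48)*0)/5 = (-8*0)/5 = (⅕)*0 = 0)
C(G) = -2 + 2*G
(3 + C(3))*H - (-8422 + 306) = (3 + (-2 + 2*3))*0 - (-8422 + 306) = (3 + (-2 + 6))*0 - 1*(-8116) = (3 + 4)*0 + 8116 = 7*0 + 8116 = 0 + 8116 = 8116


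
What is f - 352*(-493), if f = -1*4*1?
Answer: 173532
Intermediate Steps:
f = -4 (f = -4*1 = -4)
f - 352*(-493) = -4 - 352*(-493) = -4 + 173536 = 173532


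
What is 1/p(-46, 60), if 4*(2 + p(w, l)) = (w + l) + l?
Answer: 2/33 ≈ 0.060606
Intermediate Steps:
p(w, l) = -2 + l/2 + w/4 (p(w, l) = -2 + ((w + l) + l)/4 = -2 + ((l + w) + l)/4 = -2 + (w + 2*l)/4 = -2 + (l/2 + w/4) = -2 + l/2 + w/4)
1/p(-46, 60) = 1/(-2 + (½)*60 + (¼)*(-46)) = 1/(-2 + 30 - 23/2) = 1/(33/2) = 2/33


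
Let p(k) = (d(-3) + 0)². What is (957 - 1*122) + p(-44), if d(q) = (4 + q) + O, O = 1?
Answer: 839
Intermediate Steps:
d(q) = 5 + q (d(q) = (4 + q) + 1 = 5 + q)
p(k) = 4 (p(k) = ((5 - 3) + 0)² = (2 + 0)² = 2² = 4)
(957 - 1*122) + p(-44) = (957 - 1*122) + 4 = (957 - 122) + 4 = 835 + 4 = 839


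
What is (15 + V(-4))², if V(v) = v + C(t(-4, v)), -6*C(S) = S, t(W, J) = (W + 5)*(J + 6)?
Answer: 1024/9 ≈ 113.78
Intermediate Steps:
t(W, J) = (5 + W)*(6 + J)
C(S) = -S/6
V(v) = -1 + 5*v/6 (V(v) = v - (30 + 5*v + 6*(-4) + v*(-4))/6 = v - (30 + 5*v - 24 - 4*v)/6 = v - (6 + v)/6 = v + (-1 - v/6) = -1 + 5*v/6)
(15 + V(-4))² = (15 + (-1 + (⅚)*(-4)))² = (15 + (-1 - 10/3))² = (15 - 13/3)² = (32/3)² = 1024/9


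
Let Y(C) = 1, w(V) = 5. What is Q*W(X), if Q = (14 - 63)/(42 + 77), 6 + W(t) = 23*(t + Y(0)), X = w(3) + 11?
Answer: -2695/17 ≈ -158.53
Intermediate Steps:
X = 16 (X = 5 + 11 = 16)
W(t) = 17 + 23*t (W(t) = -6 + 23*(t + 1) = -6 + 23*(1 + t) = -6 + (23 + 23*t) = 17 + 23*t)
Q = -7/17 (Q = -49/119 = -49*1/119 = -7/17 ≈ -0.41176)
Q*W(X) = -7*(17 + 23*16)/17 = -7*(17 + 368)/17 = -7/17*385 = -2695/17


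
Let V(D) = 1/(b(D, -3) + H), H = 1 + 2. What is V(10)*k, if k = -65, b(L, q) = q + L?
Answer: -13/2 ≈ -6.5000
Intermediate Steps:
b(L, q) = L + q
H = 3
V(D) = 1/D (V(D) = 1/((D - 3) + 3) = 1/((-3 + D) + 3) = 1/D)
V(10)*k = -65/10 = (1/10)*(-65) = -13/2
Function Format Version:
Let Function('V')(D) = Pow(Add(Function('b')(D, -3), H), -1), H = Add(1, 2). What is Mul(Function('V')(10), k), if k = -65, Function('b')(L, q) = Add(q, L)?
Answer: Rational(-13, 2) ≈ -6.5000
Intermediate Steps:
Function('b')(L, q) = Add(L, q)
H = 3
Function('V')(D) = Pow(D, -1) (Function('V')(D) = Pow(Add(Add(D, -3), 3), -1) = Pow(Add(Add(-3, D), 3), -1) = Pow(D, -1))
Mul(Function('V')(10), k) = Mul(Pow(10, -1), -65) = Mul(Rational(1, 10), -65) = Rational(-13, 2)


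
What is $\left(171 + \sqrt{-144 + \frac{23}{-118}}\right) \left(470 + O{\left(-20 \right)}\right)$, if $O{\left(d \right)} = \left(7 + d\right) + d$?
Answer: $74727 + \frac{437 i \sqrt{2007770}}{118} \approx 74727.0 + 5247.5 i$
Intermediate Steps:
$O{\left(d \right)} = 7 + 2 d$
$\left(171 + \sqrt{-144 + \frac{23}{-118}}\right) \left(470 + O{\left(-20 \right)}\right) = \left(171 + \sqrt{-144 + \frac{23}{-118}}\right) \left(470 + \left(7 + 2 \left(-20\right)\right)\right) = \left(171 + \sqrt{-144 + 23 \left(- \frac{1}{118}\right)}\right) \left(470 + \left(7 - 40\right)\right) = \left(171 + \sqrt{-144 - \frac{23}{118}}\right) \left(470 - 33\right) = \left(171 + \sqrt{- \frac{17015}{118}}\right) 437 = \left(171 + \frac{i \sqrt{2007770}}{118}\right) 437 = 74727 + \frac{437 i \sqrt{2007770}}{118}$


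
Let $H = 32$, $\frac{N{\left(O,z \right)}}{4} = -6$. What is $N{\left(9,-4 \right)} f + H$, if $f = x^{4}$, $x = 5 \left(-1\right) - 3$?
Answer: $-98272$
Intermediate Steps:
$N{\left(O,z \right)} = -24$ ($N{\left(O,z \right)} = 4 \left(-6\right) = -24$)
$x = -8$ ($x = -5 - 3 = -8$)
$f = 4096$ ($f = \left(-8\right)^{4} = 4096$)
$N{\left(9,-4 \right)} f + H = \left(-24\right) 4096 + 32 = -98304 + 32 = -98272$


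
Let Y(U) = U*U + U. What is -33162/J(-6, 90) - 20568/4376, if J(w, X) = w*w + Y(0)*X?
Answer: -3038695/3282 ≈ -925.87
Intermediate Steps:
Y(U) = U + U² (Y(U) = U² + U = U + U²)
J(w, X) = w² (J(w, X) = w*w + (0*(1 + 0))*X = w² + (0*1)*X = w² + 0*X = w² + 0 = w²)
-33162/J(-6, 90) - 20568/4376 = -33162/((-6)²) - 20568/4376 = -33162/36 - 20568*1/4376 = -33162*1/36 - 2571/547 = -5527/6 - 2571/547 = -3038695/3282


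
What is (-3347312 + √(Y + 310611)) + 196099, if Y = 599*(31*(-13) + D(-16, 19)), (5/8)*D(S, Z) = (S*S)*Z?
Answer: -3151213 + 21*√268190/5 ≈ -3.1490e+6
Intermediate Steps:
D(S, Z) = 8*Z*S²/5 (D(S, Z) = 8*((S*S)*Z)/5 = 8*(S²*Z)/5 = 8*(Z*S²)/5 = 8*Z*S²/5)
Y = 22101303/5 (Y = 599*(31*(-13) + (8/5)*19*(-16)²) = 599*(-403 + (8/5)*19*256) = 599*(-403 + 38912/5) = 599*(36897/5) = 22101303/5 ≈ 4.4203e+6)
(-3347312 + √(Y + 310611)) + 196099 = (-3347312 + √(22101303/5 + 310611)) + 196099 = (-3347312 + √(23654358/5)) + 196099 = (-3347312 + 21*√268190/5) + 196099 = -3151213 + 21*√268190/5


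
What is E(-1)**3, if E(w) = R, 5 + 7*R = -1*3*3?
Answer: -8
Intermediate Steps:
R = -2 (R = -5/7 + (-1*3*3)/7 = -5/7 + (-3*3)/7 = -5/7 + (1/7)*(-9) = -5/7 - 9/7 = -2)
E(w) = -2
E(-1)**3 = (-2)**3 = -8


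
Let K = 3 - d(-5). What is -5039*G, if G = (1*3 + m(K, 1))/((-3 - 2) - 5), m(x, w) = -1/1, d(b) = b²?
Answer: 5039/5 ≈ 1007.8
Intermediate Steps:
K = -22 (K = 3 - 1*(-5)² = 3 - 1*25 = 3 - 25 = -22)
m(x, w) = -1 (m(x, w) = -1*1 = -1)
G = -⅕ (G = (1*3 - 1)/((-3 - 2) - 5) = (3 - 1)/(-5 - 5) = 2/(-10) = 2*(-⅒) = -⅕ ≈ -0.20000)
-5039*G = -5039*(-⅕) = 5039/5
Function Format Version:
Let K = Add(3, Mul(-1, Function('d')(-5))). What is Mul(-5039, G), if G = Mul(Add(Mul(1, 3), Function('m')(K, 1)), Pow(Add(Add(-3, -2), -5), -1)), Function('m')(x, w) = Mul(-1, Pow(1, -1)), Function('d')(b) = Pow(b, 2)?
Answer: Rational(5039, 5) ≈ 1007.8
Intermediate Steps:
K = -22 (K = Add(3, Mul(-1, Pow(-5, 2))) = Add(3, Mul(-1, 25)) = Add(3, -25) = -22)
Function('m')(x, w) = -1 (Function('m')(x, w) = Mul(-1, 1) = -1)
G = Rational(-1, 5) (G = Mul(Add(Mul(1, 3), -1), Pow(Add(Add(-3, -2), -5), -1)) = Mul(Add(3, -1), Pow(Add(-5, -5), -1)) = Mul(2, Pow(-10, -1)) = Mul(2, Rational(-1, 10)) = Rational(-1, 5) ≈ -0.20000)
Mul(-5039, G) = Mul(-5039, Rational(-1, 5)) = Rational(5039, 5)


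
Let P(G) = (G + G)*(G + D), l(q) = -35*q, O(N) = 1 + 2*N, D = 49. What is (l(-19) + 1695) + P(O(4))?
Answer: 3404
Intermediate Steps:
P(G) = 2*G*(49 + G) (P(G) = (G + G)*(G + 49) = (2*G)*(49 + G) = 2*G*(49 + G))
(l(-19) + 1695) + P(O(4)) = (-35*(-19) + 1695) + 2*(1 + 2*4)*(49 + (1 + 2*4)) = (665 + 1695) + 2*(1 + 8)*(49 + (1 + 8)) = 2360 + 2*9*(49 + 9) = 2360 + 2*9*58 = 2360 + 1044 = 3404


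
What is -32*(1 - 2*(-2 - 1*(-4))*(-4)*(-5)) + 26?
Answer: 2554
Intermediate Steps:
-32*(1 - 2*(-2 - 1*(-4))*(-4)*(-5)) + 26 = -32*(1 - 2*(-2 + 4)*(-4)*(-5)) + 26 = -32*(1 - 2*2*(-4)*(-5)) + 26 = -32*(1 - (-16)*(-5)) + 26 = -32*(1 - 2*40) + 26 = -32*(1 - 80) + 26 = -32*(-79) + 26 = 2528 + 26 = 2554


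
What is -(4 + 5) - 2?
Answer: -11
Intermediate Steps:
-(4 + 5) - 2 = -1*9 - 2 = -9 - 2 = -11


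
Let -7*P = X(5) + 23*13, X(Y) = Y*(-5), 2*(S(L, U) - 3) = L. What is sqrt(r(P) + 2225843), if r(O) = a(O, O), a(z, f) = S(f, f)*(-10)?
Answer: sqrt(109074427)/7 ≈ 1492.0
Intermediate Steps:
S(L, U) = 3 + L/2
X(Y) = -5*Y
P = -274/7 (P = -(-5*5 + 23*13)/7 = -(-25 + 299)/7 = -1/7*274 = -274/7 ≈ -39.143)
a(z, f) = -30 - 5*f (a(z, f) = (3 + f/2)*(-10) = -30 - 5*f)
r(O) = -30 - 5*O
sqrt(r(P) + 2225843) = sqrt((-30 - 5*(-274/7)) + 2225843) = sqrt((-30 + 1370/7) + 2225843) = sqrt(1160/7 + 2225843) = sqrt(15582061/7) = sqrt(109074427)/7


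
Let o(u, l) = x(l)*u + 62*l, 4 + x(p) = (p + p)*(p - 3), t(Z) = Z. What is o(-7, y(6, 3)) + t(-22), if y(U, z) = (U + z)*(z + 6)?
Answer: -83424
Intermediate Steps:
x(p) = -4 + 2*p*(-3 + p) (x(p) = -4 + (p + p)*(p - 3) = -4 + (2*p)*(-3 + p) = -4 + 2*p*(-3 + p))
y(U, z) = (6 + z)*(U + z) (y(U, z) = (U + z)*(6 + z) = (6 + z)*(U + z))
o(u, l) = 62*l + u*(-4 - 6*l + 2*l²) (o(u, l) = (-4 - 6*l + 2*l²)*u + 62*l = u*(-4 - 6*l + 2*l²) + 62*l = 62*l + u*(-4 - 6*l + 2*l²))
o(-7, y(6, 3)) + t(-22) = (62*(3² + 6*6 + 6*3 + 6*3) - 2*(-7)*(2 - (3² + 6*6 + 6*3 + 6*3)² + 3*(3² + 6*6 + 6*3 + 6*3))) - 22 = (62*(9 + 36 + 18 + 18) - 2*(-7)*(2 - (9 + 36 + 18 + 18)² + 3*(9 + 36 + 18 + 18))) - 22 = (62*81 - 2*(-7)*(2 - 1*81² + 3*81)) - 22 = (5022 - 2*(-7)*(2 - 1*6561 + 243)) - 22 = (5022 - 2*(-7)*(2 - 6561 + 243)) - 22 = (5022 - 2*(-7)*(-6316)) - 22 = (5022 - 88424) - 22 = -83402 - 22 = -83424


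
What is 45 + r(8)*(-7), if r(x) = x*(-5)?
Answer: 325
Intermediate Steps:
r(x) = -5*x
45 + r(8)*(-7) = 45 - 5*8*(-7) = 45 - 40*(-7) = 45 + 280 = 325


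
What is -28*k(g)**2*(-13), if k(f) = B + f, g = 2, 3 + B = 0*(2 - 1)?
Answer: 364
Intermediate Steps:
B = -3 (B = -3 + 0*(2 - 1) = -3 + 0*1 = -3 + 0 = -3)
k(f) = -3 + f
-28*k(g)**2*(-13) = -28*(-3 + 2)**2*(-13) = -28*(-1)**2*(-13) = -28*1*(-13) = -28*(-13) = 364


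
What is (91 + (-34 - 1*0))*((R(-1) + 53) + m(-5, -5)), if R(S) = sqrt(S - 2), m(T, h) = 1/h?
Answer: 15048/5 + 57*I*sqrt(3) ≈ 3009.6 + 98.727*I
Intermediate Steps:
R(S) = sqrt(-2 + S)
(91 + (-34 - 1*0))*((R(-1) + 53) + m(-5, -5)) = (91 + (-34 - 1*0))*((sqrt(-2 - 1) + 53) + 1/(-5)) = (91 + (-34 + 0))*((sqrt(-3) + 53) - 1/5) = (91 - 34)*((I*sqrt(3) + 53) - 1/5) = 57*((53 + I*sqrt(3)) - 1/5) = 57*(264/5 + I*sqrt(3)) = 15048/5 + 57*I*sqrt(3)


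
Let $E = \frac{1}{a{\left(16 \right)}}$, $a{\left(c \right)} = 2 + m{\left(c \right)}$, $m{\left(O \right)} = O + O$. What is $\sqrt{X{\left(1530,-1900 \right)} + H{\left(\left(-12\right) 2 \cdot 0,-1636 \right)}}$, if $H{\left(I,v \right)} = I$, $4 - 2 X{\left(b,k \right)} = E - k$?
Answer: $\frac{i \sqrt{1095905}}{34} \approx 30.79 i$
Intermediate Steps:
$m{\left(O \right)} = 2 O$
$a{\left(c \right)} = 2 + 2 c$
$E = \frac{1}{34}$ ($E = \frac{1}{2 + 2 \cdot 16} = \frac{1}{2 + 32} = \frac{1}{34} \approx 0.029412$)
$X{\left(b,k \right)} = \frac{135}{68} + \frac{k}{2}$ ($X{\left(b,k \right)} = 2 - \frac{\frac{1}{34} - k}{2} = 2 + \left(- \frac{1}{68} + \frac{k}{2}\right) = \frac{135}{68} + \frac{k}{2}$)
$\sqrt{X{\left(1530,-1900 \right)} + H{\left(\left(-12\right) 2 \cdot 0,-1636 \right)}} = \sqrt{\left(\frac{135}{68} + \frac{1}{2} \left(-1900\right)\right) + \left(-12\right) 2 \cdot 0} = \sqrt{\left(\frac{135}{68} - 950\right) - 0} = \sqrt{- \frac{64465}{68} + 0} = \sqrt{- \frac{64465}{68}} = \frac{i \sqrt{1095905}}{34}$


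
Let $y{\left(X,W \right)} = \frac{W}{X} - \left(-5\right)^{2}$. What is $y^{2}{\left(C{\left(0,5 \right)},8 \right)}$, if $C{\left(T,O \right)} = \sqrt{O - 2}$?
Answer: $\frac{1939}{3} - \frac{400 \sqrt{3}}{3} \approx 415.39$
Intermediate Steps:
$C{\left(T,O \right)} = \sqrt{-2 + O}$
$y{\left(X,W \right)} = -25 + \frac{W}{X}$ ($y{\left(X,W \right)} = \frac{W}{X} - 25 = -25 + \frac{W}{X}$)
$y^{2}{\left(C{\left(0,5 \right)},8 \right)} = \left(-25 + \frac{8}{\sqrt{-2 + 5}}\right)^{2} = \left(-25 + \frac{8}{\sqrt{3}}\right)^{2} = \left(-25 + 8 \frac{\sqrt{3}}{3}\right)^{2} = \left(-25 + \frac{8 \sqrt{3}}{3}\right)^{2}$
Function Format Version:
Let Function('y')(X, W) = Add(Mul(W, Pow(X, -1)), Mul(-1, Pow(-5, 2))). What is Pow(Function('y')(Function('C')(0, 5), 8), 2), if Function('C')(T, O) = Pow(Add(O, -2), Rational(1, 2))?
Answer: Add(Rational(1939, 3), Mul(Rational(-400, 3), Pow(3, Rational(1, 2)))) ≈ 415.39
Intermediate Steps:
Function('C')(T, O) = Pow(Add(-2, O), Rational(1, 2))
Function('y')(X, W) = Add(-25, Mul(W, Pow(X, -1))) (Function('y')(X, W) = Add(Mul(W, Pow(X, -1)), Mul(-1, 25)) = Add(Mul(W, Pow(X, -1)), -25) = Add(-25, Mul(W, Pow(X, -1))))
Pow(Function('y')(Function('C')(0, 5), 8), 2) = Pow(Add(-25, Mul(8, Pow(Pow(Add(-2, 5), Rational(1, 2)), -1))), 2) = Pow(Add(-25, Mul(8, Pow(Pow(3, Rational(1, 2)), -1))), 2) = Pow(Add(-25, Mul(8, Mul(Rational(1, 3), Pow(3, Rational(1, 2))))), 2) = Pow(Add(-25, Mul(Rational(8, 3), Pow(3, Rational(1, 2)))), 2)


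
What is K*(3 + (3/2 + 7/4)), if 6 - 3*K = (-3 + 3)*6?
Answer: 25/2 ≈ 12.500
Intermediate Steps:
K = 2 (K = 2 - (-3 + 3)*6/3 = 2 - 0*6 = 2 - ⅓*0 = 2 + 0 = 2)
K*(3 + (3/2 + 7/4)) = 2*(3 + (3/2 + 7/4)) = 2*(3 + 13/4) = 2*(25/4) = 25/2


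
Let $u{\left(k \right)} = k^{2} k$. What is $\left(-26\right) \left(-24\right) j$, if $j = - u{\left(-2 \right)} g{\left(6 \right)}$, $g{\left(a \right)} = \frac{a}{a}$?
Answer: $4992$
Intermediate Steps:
$g{\left(a \right)} = 1$
$u{\left(k \right)} = k^{3}$
$j = 8$ ($j = - \left(-2\right)^{3} \cdot 1 = \left(-1\right) \left(-8\right) 1 = 8 \cdot 1 = 8$)
$\left(-26\right) \left(-24\right) j = \left(-26\right) \left(-24\right) 8 = 624 \cdot 8 = 4992$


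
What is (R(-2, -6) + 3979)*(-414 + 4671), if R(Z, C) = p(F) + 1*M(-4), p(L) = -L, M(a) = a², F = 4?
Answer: 16989687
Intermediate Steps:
R(Z, C) = 12 (R(Z, C) = -1*4 + 1*(-4)² = -4 + 1*16 = -4 + 16 = 12)
(R(-2, -6) + 3979)*(-414 + 4671) = (12 + 3979)*(-414 + 4671) = 3991*4257 = 16989687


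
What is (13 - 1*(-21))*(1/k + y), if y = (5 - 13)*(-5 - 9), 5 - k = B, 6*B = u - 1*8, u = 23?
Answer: 19108/5 ≈ 3821.6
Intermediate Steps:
B = 5/2 (B = (23 - 1*8)/6 = (23 - 8)/6 = (1/6)*15 = 5/2 ≈ 2.5000)
k = 5/2 (k = 5 - 1*5/2 = 5 - 5/2 = 5/2 ≈ 2.5000)
y = 112 (y = -8*(-14) = 112)
(13 - 1*(-21))*(1/k + y) = (13 - 1*(-21))*(1/(5/2) + 112) = (13 + 21)*(2/5 + 112) = 34*(562/5) = 19108/5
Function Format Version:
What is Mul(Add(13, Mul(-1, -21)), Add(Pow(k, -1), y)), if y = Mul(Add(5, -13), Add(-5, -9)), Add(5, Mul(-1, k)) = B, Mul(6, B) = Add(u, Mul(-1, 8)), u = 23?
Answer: Rational(19108, 5) ≈ 3821.6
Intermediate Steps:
B = Rational(5, 2) (B = Mul(Rational(1, 6), Add(23, Mul(-1, 8))) = Mul(Rational(1, 6), Add(23, -8)) = Mul(Rational(1, 6), 15) = Rational(5, 2) ≈ 2.5000)
k = Rational(5, 2) (k = Add(5, Mul(-1, Rational(5, 2))) = Add(5, Rational(-5, 2)) = Rational(5, 2) ≈ 2.5000)
y = 112 (y = Mul(-8, -14) = 112)
Mul(Add(13, Mul(-1, -21)), Add(Pow(k, -1), y)) = Mul(Add(13, Mul(-1, -21)), Add(Pow(Rational(5, 2), -1), 112)) = Mul(Add(13, 21), Add(Rational(2, 5), 112)) = Mul(34, Rational(562, 5)) = Rational(19108, 5)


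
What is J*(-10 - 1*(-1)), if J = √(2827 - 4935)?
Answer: -18*I*√527 ≈ -413.22*I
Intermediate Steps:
J = 2*I*√527 (J = √(-2108) = 2*I*√527 ≈ 45.913*I)
J*(-10 - 1*(-1)) = (2*I*√527)*(-10 - 1*(-1)) = (2*I*√527)*(-10 + 1) = (2*I*√527)*(-9) = -18*I*√527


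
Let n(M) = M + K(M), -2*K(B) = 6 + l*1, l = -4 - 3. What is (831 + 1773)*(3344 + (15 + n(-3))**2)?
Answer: 9114651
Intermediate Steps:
l = -7
K(B) = 1/2 (K(B) = -(6 - 7*1)/2 = -(6 - 7)/2 = -1/2*(-1) = 1/2)
n(M) = 1/2 + M (n(M) = M + 1/2 = 1/2 + M)
(831 + 1773)*(3344 + (15 + n(-3))**2) = (831 + 1773)*(3344 + (15 + (1/2 - 3))**2) = 2604*(3344 + (15 - 5/2)**2) = 2604*(3344 + (25/2)**2) = 2604*(3344 + 625/4) = 2604*(14001/4) = 9114651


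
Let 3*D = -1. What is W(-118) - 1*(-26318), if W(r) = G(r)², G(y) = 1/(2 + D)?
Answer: 657959/25 ≈ 26318.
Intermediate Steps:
D = -⅓ (D = (⅓)*(-1) = -⅓ ≈ -0.33333)
G(y) = ⅗ (G(y) = 1/(2 - ⅓) = 1/(5/3) = ⅗)
W(r) = 9/25 (W(r) = (⅗)² = 9/25)
W(-118) - 1*(-26318) = 9/25 - 1*(-26318) = 9/25 + 26318 = 657959/25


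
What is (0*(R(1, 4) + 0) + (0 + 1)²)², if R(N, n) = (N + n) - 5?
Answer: 1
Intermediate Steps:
R(N, n) = -5 + N + n
(0*(R(1, 4) + 0) + (0 + 1)²)² = (0*((-5 + 1 + 4) + 0) + (0 + 1)²)² = (0*(0 + 0) + 1²)² = (0*0 + 1)² = (0 + 1)² = 1² = 1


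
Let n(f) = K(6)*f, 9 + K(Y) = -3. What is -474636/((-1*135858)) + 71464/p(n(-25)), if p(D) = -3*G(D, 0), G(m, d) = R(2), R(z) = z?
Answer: -808842358/67929 ≈ -11907.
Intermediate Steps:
K(Y) = -12 (K(Y) = -9 - 3 = -12)
n(f) = -12*f
G(m, d) = 2
p(D) = -6 (p(D) = -3*2 = -6)
-474636/((-1*135858)) + 71464/p(n(-25)) = -474636/((-1*135858)) + 71464/(-6) = -474636/(-135858) + 71464*(-1/6) = -474636*(-1/135858) - 35732/3 = 79106/22643 - 35732/3 = -808842358/67929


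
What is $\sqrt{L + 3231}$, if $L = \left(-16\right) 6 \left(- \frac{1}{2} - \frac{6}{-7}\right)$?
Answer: $\frac{\sqrt{156639}}{7} \approx 56.539$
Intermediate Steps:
$L = - \frac{240}{7}$ ($L = - 96 \left(\left(-1\right) \frac{1}{2} - - \frac{6}{7}\right) = - 96 \left(- \frac{1}{2} + \frac{6}{7}\right) = \left(-96\right) \frac{5}{14} = - \frac{240}{7} \approx -34.286$)
$\sqrt{L + 3231} = \sqrt{- \frac{240}{7} + 3231} = \sqrt{\frac{22377}{7}} = \frac{\sqrt{156639}}{7}$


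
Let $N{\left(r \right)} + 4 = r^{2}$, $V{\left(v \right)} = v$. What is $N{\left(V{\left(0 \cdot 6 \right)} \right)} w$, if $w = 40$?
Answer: $-160$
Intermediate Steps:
$N{\left(r \right)} = -4 + r^{2}$
$N{\left(V{\left(0 \cdot 6 \right)} \right)} w = \left(-4 + \left(0 \cdot 6\right)^{2}\right) 40 = \left(-4 + 0^{2}\right) 40 = \left(-4 + 0\right) 40 = \left(-4\right) 40 = -160$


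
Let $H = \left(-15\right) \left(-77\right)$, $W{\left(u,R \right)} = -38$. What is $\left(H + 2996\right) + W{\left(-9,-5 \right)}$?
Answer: $4113$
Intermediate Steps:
$H = 1155$
$\left(H + 2996\right) + W{\left(-9,-5 \right)} = \left(1155 + 2996\right) - 38 = 4151 - 38 = 4113$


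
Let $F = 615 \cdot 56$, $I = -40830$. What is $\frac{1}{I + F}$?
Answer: $- \frac{1}{6390} \approx -0.00015649$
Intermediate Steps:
$F = 34440$
$\frac{1}{I + F} = \frac{1}{-40830 + 34440} = \frac{1}{-6390} = - \frac{1}{6390}$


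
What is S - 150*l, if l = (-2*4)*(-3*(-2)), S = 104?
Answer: 7304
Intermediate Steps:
l = -48 (l = -8*6 = -48)
S - 150*l = 104 - 150*(-48) = 104 + 7200 = 7304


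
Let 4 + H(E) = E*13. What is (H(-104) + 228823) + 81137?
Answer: 308604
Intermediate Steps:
H(E) = -4 + 13*E (H(E) = -4 + E*13 = -4 + 13*E)
(H(-104) + 228823) + 81137 = ((-4 + 13*(-104)) + 228823) + 81137 = ((-4 - 1352) + 228823) + 81137 = (-1356 + 228823) + 81137 = 227467 + 81137 = 308604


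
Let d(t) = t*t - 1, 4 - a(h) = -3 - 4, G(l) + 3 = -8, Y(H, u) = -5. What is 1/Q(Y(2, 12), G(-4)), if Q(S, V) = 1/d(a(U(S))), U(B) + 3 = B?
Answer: 120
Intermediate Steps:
G(l) = -11 (G(l) = -3 - 8 = -11)
U(B) = -3 + B
a(h) = 11 (a(h) = 4 - (-3 - 4) = 4 - 1*(-7) = 4 + 7 = 11)
d(t) = -1 + t² (d(t) = t² - 1 = -1 + t²)
Q(S, V) = 1/120 (Q(S, V) = 1/(-1 + 11²) = 1/(-1 + 121) = 1/120)
1/Q(Y(2, 12), G(-4)) = 1/(1/120) = 120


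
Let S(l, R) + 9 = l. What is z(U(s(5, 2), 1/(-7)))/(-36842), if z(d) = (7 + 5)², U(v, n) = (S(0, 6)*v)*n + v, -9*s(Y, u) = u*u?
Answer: -72/18421 ≈ -0.0039086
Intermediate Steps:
S(l, R) = -9 + l
s(Y, u) = -u²/9 (s(Y, u) = -u*u/9 = -u²/9)
U(v, n) = v - 9*n*v (U(v, n) = ((-9 + 0)*v)*n + v = (-9*v)*n + v = -9*n*v + v = v - 9*n*v)
z(d) = 144 (z(d) = 12² = 144)
z(U(s(5, 2), 1/(-7)))/(-36842) = 144/(-36842) = 144*(-1/36842) = -72/18421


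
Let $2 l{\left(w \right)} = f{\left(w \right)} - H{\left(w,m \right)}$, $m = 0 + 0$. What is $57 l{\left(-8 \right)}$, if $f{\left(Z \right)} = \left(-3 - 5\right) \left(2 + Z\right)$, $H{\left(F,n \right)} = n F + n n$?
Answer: $1368$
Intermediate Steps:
$m = 0$
$H{\left(F,n \right)} = n^{2} + F n$ ($H{\left(F,n \right)} = F n + n^{2} = n^{2} + F n$)
$f{\left(Z \right)} = -16 - 8 Z$ ($f{\left(Z \right)} = - 8 \left(2 + Z\right) = -16 - 8 Z$)
$l{\left(w \right)} = -8 - 4 w$ ($l{\left(w \right)} = \frac{\left(-16 - 8 w\right) - 0 \left(w + 0\right)}{2} = \frac{\left(-16 - 8 w\right) - 0 w}{2} = \frac{\left(-16 - 8 w\right) - 0}{2} = \frac{\left(-16 - 8 w\right) + 0}{2} = \frac{-16 - 8 w}{2} = -8 - 4 w$)
$57 l{\left(-8 \right)} = 57 \left(-8 - -32\right) = 57 \left(-8 + 32\right) = 57 \cdot 24 = 1368$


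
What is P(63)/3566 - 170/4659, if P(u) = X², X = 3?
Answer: -564289/16613994 ≈ -0.033965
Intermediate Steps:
P(u) = 9 (P(u) = 3² = 9)
P(63)/3566 - 170/4659 = 9/3566 - 170/4659 = -564289/16613994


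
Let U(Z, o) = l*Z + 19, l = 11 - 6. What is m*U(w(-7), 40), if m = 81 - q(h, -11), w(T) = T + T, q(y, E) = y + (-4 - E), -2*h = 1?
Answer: -7599/2 ≈ -3799.5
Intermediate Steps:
l = 5
h = -½ (h = -½*1 = -½ ≈ -0.50000)
q(y, E) = -4 + y - E
w(T) = 2*T
U(Z, o) = 19 + 5*Z (U(Z, o) = 5*Z + 19 = 19 + 5*Z)
m = 149/2 (m = 81 - (-4 - ½ - 1*(-11)) = 81 - (-4 - ½ + 11) = 81 - 1*13/2 = 81 - 13/2 = 149/2 ≈ 74.500)
m*U(w(-7), 40) = 149*(19 + 5*(2*(-7)))/2 = 149*(19 + 5*(-14))/2 = 149*(19 - 70)/2 = (149/2)*(-51) = -7599/2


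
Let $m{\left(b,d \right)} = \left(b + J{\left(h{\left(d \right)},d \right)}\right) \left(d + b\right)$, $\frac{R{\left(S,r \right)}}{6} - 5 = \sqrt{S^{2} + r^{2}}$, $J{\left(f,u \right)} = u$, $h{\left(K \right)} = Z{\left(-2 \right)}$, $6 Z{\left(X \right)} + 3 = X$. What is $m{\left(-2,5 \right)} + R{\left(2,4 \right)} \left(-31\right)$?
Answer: $-921 - 372 \sqrt{5} \approx -1752.8$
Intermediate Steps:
$Z{\left(X \right)} = - \frac{1}{2} + \frac{X}{6}$
$h{\left(K \right)} = - \frac{5}{6}$ ($h{\left(K \right)} = - \frac{1}{2} + \frac{1}{6} \left(-2\right) = - \frac{1}{2} - \frac{1}{3} = - \frac{5}{6}$)
$R{\left(S,r \right)} = 30 + 6 \sqrt{S^{2} + r^{2}}$
$m{\left(b,d \right)} = \left(b + d\right)^{2}$ ($m{\left(b,d \right)} = \left(b + d\right) \left(d + b\right) = \left(b + d\right) \left(b + d\right) = \left(b + d\right)^{2}$)
$m{\left(-2,5 \right)} + R{\left(2,4 \right)} \left(-31\right) = \left(\left(-2\right)^{2} + 5^{2} + 2 \left(-2\right) 5\right) + \left(30 + 6 \sqrt{2^{2} + 4^{2}}\right) \left(-31\right) = \left(4 + 25 - 20\right) + \left(30 + 6 \sqrt{4 + 16}\right) \left(-31\right) = 9 + \left(30 + 6 \sqrt{20}\right) \left(-31\right) = 9 + \left(30 + 6 \cdot 2 \sqrt{5}\right) \left(-31\right) = 9 + \left(30 + 12 \sqrt{5}\right) \left(-31\right) = 9 - \left(930 + 372 \sqrt{5}\right) = -921 - 372 \sqrt{5}$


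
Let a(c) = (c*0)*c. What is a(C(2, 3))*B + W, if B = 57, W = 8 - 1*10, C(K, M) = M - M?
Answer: -2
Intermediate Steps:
C(K, M) = 0
a(c) = 0 (a(c) = 0*c = 0)
W = -2 (W = 8 - 10 = -2)
a(C(2, 3))*B + W = 0*57 - 2 = 0 - 2 = -2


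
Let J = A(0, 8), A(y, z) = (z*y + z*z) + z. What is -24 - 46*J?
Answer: -3336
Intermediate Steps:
A(y, z) = z + z² + y*z (A(y, z) = (y*z + z²) + z = (z² + y*z) + z = z + z² + y*z)
J = 72 (J = 8*(1 + 0 + 8) = 8*9 = 72)
-24 - 46*J = -24 - 46*72 = -24 - 3312 = -3336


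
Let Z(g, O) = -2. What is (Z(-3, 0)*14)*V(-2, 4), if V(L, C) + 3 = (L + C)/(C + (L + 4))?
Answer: 224/3 ≈ 74.667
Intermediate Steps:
V(L, C) = -3 + (C + L)/(4 + C + L) (V(L, C) = -3 + (L + C)/(C + (L + 4)) = -3 + (C + L)/(C + (4 + L)) = -3 + (C + L)/(4 + C + L))
(Z(-3, 0)*14)*V(-2, 4) = (-2*14)*(2*(-6 - 1*4 - 1*(-2))/(4 + 4 - 2)) = -56*(-6 - 4 + 2)/6 = -56*(-8)/6 = -28*(-8/3) = 224/3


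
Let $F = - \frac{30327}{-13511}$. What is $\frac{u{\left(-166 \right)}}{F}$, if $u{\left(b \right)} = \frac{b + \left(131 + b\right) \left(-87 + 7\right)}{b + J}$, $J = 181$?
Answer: $\frac{11862658}{151635} \approx 78.232$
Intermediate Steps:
$F = \frac{30327}{13511}$ ($F = \left(-30327\right) \left(- \frac{1}{13511}\right) = \frac{30327}{13511} \approx 2.2446$)
$u{\left(b \right)} = \frac{-10480 - 79 b}{181 + b}$ ($u{\left(b \right)} = \frac{b + \left(131 + b\right) \left(-87 + 7\right)}{b + 181} = \frac{b + \left(131 + b\right) \left(-80\right)}{181 + b} = \frac{b - \left(10480 + 80 b\right)}{181 + b} = \frac{-10480 - 79 b}{181 + b}$)
$\frac{u{\left(-166 \right)}}{F} = \frac{\frac{1}{181 - 166} \left(-10480 - -13114\right)}{\frac{30327}{13511}} = \frac{-10480 + 13114}{15} \cdot \frac{13511}{30327} = \frac{1}{15} \cdot 2634 \cdot \frac{13511}{30327} = \frac{878}{5} \cdot \frac{13511}{30327} = \frac{11862658}{151635}$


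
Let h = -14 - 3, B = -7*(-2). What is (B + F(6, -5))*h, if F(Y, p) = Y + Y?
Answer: -442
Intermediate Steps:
F(Y, p) = 2*Y
B = 14
h = -17
(B + F(6, -5))*h = (14 + 2*6)*(-17) = (14 + 12)*(-17) = 26*(-17) = -442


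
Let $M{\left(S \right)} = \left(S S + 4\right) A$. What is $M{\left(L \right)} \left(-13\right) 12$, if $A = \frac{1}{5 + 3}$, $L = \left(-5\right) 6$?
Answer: $-17628$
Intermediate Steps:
$L = -30$
$A = \frac{1}{8} \approx 0.125$
$M{\left(S \right)} = \frac{1}{2} + \frac{S^{2}}{8}$ ($M{\left(S \right)} = \left(S S + 4\right) \frac{1}{8} = \left(S^{2} + 4\right) \frac{1}{8} = \left(4 + S^{2}\right) \frac{1}{8} = \frac{1}{2} + \frac{S^{2}}{8}$)
$M{\left(L \right)} \left(-13\right) 12 = \left(\frac{1}{2} + \frac{\left(-30\right)^{2}}{8}\right) \left(-13\right) 12 = \left(\frac{1}{2} + \frac{1}{8} \cdot 900\right) \left(-13\right) 12 = \left(\frac{1}{2} + \frac{225}{2}\right) \left(-13\right) 12 = 113 \left(-13\right) 12 = \left(-1469\right) 12 = -17628$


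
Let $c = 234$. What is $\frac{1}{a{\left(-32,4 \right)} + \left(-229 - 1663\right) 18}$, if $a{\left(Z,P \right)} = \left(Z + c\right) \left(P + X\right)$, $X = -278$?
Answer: $- \frac{1}{89404} \approx -1.1185 \cdot 10^{-5}$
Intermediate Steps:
$a{\left(Z,P \right)} = \left(-278 + P\right) \left(234 + Z\right)$ ($a{\left(Z,P \right)} = \left(Z + 234\right) \left(P - 278\right) = \left(234 + Z\right) \left(-278 + P\right) = \left(-278 + P\right) \left(234 + Z\right)$)
$\frac{1}{a{\left(-32,4 \right)} + \left(-229 - 1663\right) 18} = \frac{1}{\left(-65052 - -8896 + 234 \cdot 4 + 4 \left(-32\right)\right) + \left(-229 - 1663\right) 18} = \frac{1}{\left(-65052 + 8896 + 936 - 128\right) - 34056} = \frac{1}{-55348 - 34056} = \frac{1}{-89404} = - \frac{1}{89404}$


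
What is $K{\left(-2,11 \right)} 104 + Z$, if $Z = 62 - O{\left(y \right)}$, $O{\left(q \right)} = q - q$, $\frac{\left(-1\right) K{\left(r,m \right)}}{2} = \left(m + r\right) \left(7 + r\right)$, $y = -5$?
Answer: $-9298$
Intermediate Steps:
$K{\left(r,m \right)} = - 2 \left(7 + r\right) \left(m + r\right)$ ($K{\left(r,m \right)} = - 2 \left(m + r\right) \left(7 + r\right) = - 2 \left(7 + r\right) \left(m + r\right)$)
$O{\left(q \right)} = 0$
$Z = 62$ ($Z = 62 - 0 = 62 + 0 = 62$)
$K{\left(-2,11 \right)} 104 + Z = \left(\left(-14\right) 11 - -28 - 2 \left(-2\right)^{2} - 22 \left(-2\right)\right) 104 + 62 = \left(-154 + 28 - 8 + 44\right) 104 + 62 = \left(-90\right) 104 + 62 = -9360 + 62 = -9298$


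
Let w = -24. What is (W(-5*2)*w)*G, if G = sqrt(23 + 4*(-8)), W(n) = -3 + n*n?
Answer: -6984*I ≈ -6984.0*I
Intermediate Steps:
W(n) = -3 + n**2
G = 3*I (G = sqrt(23 - 32) = sqrt(-9) = 3*I ≈ 3.0*I)
(W(-5*2)*w)*G = ((-3 + (-5*2)**2)*(-24))*(3*I) = ((-3 + (-10)**2)*(-24))*(3*I) = ((-3 + 100)*(-24))*(3*I) = (97*(-24))*(3*I) = -6984*I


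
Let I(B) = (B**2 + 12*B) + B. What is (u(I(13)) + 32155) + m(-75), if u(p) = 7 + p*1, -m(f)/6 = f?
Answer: 32950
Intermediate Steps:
m(f) = -6*f
I(B) = B**2 + 13*B
u(p) = 7 + p
(u(I(13)) + 32155) + m(-75) = ((7 + 13*(13 + 13)) + 32155) - 6*(-75) = ((7 + 13*26) + 32155) + 450 = ((7 + 338) + 32155) + 450 = (345 + 32155) + 450 = 32500 + 450 = 32950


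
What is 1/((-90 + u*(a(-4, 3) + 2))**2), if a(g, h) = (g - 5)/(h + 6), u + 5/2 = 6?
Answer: 4/29929 ≈ 0.00013365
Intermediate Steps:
u = 7/2 (u = -5/2 + 6 = 7/2 ≈ 3.5000)
a(g, h) = (-5 + g)/(6 + h)
1/((-90 + u*(a(-4, 3) + 2))**2) = 1/((-90 + 7*((-5 - 4)/(6 + 3) + 2)/2)**2) = 1/((-90 + 7*(-9/9 + 2)/2)**2) = 1/((-90 + 7*((1/9)*(-9) + 2)/2)**2) = 1/((-90 + 7*(-1 + 2)/2)**2) = 1/((-90 + (7/2)*1)**2) = 1/((-90 + 7/2)**2) = 1/((-173/2)**2) = 1/(29929/4) = 4/29929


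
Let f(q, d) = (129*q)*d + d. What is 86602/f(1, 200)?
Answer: 43301/13000 ≈ 3.3308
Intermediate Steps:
f(q, d) = d + 129*d*q (f(q, d) = 129*d*q + d = d + 129*d*q)
86602/f(1, 200) = 86602/((200*(1 + 129*1))) = 86602/((200*(1 + 129))) = 86602/((200*130)) = 86602/26000 = 86602*(1/26000) = 43301/13000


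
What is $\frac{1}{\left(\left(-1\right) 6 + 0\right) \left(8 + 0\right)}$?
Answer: $- \frac{1}{48} \approx -0.020833$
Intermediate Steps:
$\frac{1}{\left(\left(-1\right) 6 + 0\right) \left(8 + 0\right)} = \frac{1}{\left(-6 + 0\right) 8} = \frac{1}{\left(-6\right) 8} = \frac{1}{-48} = - \frac{1}{48}$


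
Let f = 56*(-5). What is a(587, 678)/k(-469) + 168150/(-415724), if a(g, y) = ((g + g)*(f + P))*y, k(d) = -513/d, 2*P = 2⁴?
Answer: -7035474371452409/35544402 ≈ -1.9793e+8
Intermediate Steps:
P = 8 (P = (½)*2⁴ = (½)*16 = 8)
f = -280
a(g, y) = -544*g*y (a(g, y) = ((g + g)*(-280 + 8))*y = ((2*g)*(-272))*y = (-544*g)*y = -544*g*y)
a(587, 678)/k(-469) + 168150/(-415724) = (-544*587*678)/((-513/(-469))) + 168150/(-415724) = -216504384/((-513*(-1/469))) + 168150*(-1/415724) = -216504384/513/469 - 84075/207862 = -216504384*469/513 - 84075/207862 = -33846852032/171 - 84075/207862 = -7035474371452409/35544402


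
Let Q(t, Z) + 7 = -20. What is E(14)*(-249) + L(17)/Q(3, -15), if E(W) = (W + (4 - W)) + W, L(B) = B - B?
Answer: -4482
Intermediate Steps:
L(B) = 0
Q(t, Z) = -27 (Q(t, Z) = -7 - 20 = -27)
E(W) = 4 + W
E(14)*(-249) + L(17)/Q(3, -15) = (4 + 14)*(-249) + 0/(-27) = 18*(-249) + 0*(-1/27) = -4482 + 0 = -4482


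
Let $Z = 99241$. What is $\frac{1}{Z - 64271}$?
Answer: $\frac{1}{34970} \approx 2.8596 \cdot 10^{-5}$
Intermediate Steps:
$\frac{1}{Z - 64271} = \frac{1}{99241 - 64271} = \frac{1}{34970}$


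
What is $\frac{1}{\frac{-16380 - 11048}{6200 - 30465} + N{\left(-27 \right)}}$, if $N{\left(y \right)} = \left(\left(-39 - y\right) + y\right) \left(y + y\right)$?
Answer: $\frac{24265}{51129518} \approx 0.00047458$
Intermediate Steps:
$N{\left(y \right)} = - 78 y$ ($N{\left(y \right)} = - 39 \cdot 2 y = - 78 y$)
$\frac{1}{\frac{-16380 - 11048}{6200 - 30465} + N{\left(-27 \right)}} = \frac{1}{\frac{-16380 - 11048}{6200 - 30465} - -2106} = \frac{1}{- \frac{27428}{-24265} + 2106} = \frac{1}{\left(-27428\right) \left(- \frac{1}{24265}\right) + 2106} = \frac{1}{\frac{27428}{24265} + 2106} = \frac{1}{\frac{51129518}{24265}} = \frac{24265}{51129518}$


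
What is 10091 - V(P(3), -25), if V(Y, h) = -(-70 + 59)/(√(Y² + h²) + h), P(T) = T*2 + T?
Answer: 817096/81 - 11*√706/81 ≈ 10084.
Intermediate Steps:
P(T) = 3*T (P(T) = 2*T + T = 3*T)
V(Y, h) = 11/(h + √(Y² + h²)) (V(Y, h) = -(-11)/(h + √(Y² + h²)) = 11/(h + √(Y² + h²)))
10091 - V(P(3), -25) = 10091 - 11/(-25 + √((3*3)² + (-25)²)) = 10091 - 11/(-25 + √(9² + 625)) = 10091 - 11/(-25 + √(81 + 625)) = 10091 - 11/(-25 + √706)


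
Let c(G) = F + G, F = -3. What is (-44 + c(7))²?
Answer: 1600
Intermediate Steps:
c(G) = -3 + G
(-44 + c(7))² = (-44 + (-3 + 7))² = (-44 + 4)² = (-40)² = 1600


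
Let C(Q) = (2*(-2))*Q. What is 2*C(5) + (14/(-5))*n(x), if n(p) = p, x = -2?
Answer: -172/5 ≈ -34.400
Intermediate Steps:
C(Q) = -4*Q
2*C(5) + (14/(-5))*n(x) = 2*(-4*5) + (14/(-5))*(-2) = 2*(-20) + (14*(-⅕))*(-2) = -40 - 14/5*(-2) = -40 + 28/5 = -172/5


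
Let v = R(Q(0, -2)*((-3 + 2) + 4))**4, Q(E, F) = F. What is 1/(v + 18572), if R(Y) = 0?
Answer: 1/18572 ≈ 5.3844e-5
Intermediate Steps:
v = 0 (v = 0**4 = 0)
1/(v + 18572) = 1/(0 + 18572) = 1/18572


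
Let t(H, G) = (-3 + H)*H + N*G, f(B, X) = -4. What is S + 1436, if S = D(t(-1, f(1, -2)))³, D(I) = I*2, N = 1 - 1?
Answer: 1948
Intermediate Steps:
N = 0
t(H, G) = H*(-3 + H) (t(H, G) = (-3 + H)*H + 0*G = H*(-3 + H) + 0 = H*(-3 + H))
D(I) = 2*I
S = 512 (S = (2*(-(-3 - 1)))³ = (2*(-1*(-4)))³ = (2*4)³ = 8³ = 512)
S + 1436 = 512 + 1436 = 1948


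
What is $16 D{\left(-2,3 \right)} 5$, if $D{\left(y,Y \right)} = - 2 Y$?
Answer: $-480$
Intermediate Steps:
$16 D{\left(-2,3 \right)} 5 = 16 \left(\left(-2\right) 3\right) 5 = 16 \left(-6\right) 5 = \left(-96\right) 5 = -480$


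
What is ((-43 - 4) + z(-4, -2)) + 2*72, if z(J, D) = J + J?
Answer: 89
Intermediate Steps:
z(J, D) = 2*J
((-43 - 4) + z(-4, -2)) + 2*72 = ((-43 - 4) + 2*(-4)) + 2*72 = (-47 - 8) + 144 = -55 + 144 = 89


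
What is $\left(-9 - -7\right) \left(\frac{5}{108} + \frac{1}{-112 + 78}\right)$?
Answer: $- \frac{31}{918} \approx -0.033769$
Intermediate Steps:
$\left(-9 - -7\right) \left(\frac{5}{108} + \frac{1}{-112 + 78}\right) = \left(-9 + 7\right) \left(5 \cdot \frac{1}{108} + \frac{1}{-34}\right) = - 2 \left(\frac{5}{108} - \frac{1}{34}\right) = \left(-2\right) \frac{31}{1836} = - \frac{31}{918}$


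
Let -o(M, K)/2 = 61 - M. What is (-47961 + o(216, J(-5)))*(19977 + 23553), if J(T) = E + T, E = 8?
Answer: -2074248030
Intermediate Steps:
J(T) = 8 + T
o(M, K) = -122 + 2*M (o(M, K) = -2*(61 - M) = -122 + 2*M)
(-47961 + o(216, J(-5)))*(19977 + 23553) = (-47961 + (-122 + 2*216))*(19977 + 23553) = (-47961 + (-122 + 432))*43530 = (-47961 + 310)*43530 = -47651*43530 = -2074248030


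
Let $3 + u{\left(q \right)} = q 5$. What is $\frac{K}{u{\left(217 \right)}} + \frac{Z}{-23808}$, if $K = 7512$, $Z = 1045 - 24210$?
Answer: $\frac{101955113}{12880128} \approx 7.9157$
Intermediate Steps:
$u{\left(q \right)} = -3 + 5 q$ ($u{\left(q \right)} = -3 + q 5 = -3 + 5 q$)
$Z = -23165$ ($Z = 1045 - 24210 = -23165$)
$\frac{K}{u{\left(217 \right)}} + \frac{Z}{-23808} = \frac{7512}{-3 + 5 \cdot 217} - \frac{23165}{-23808} = \frac{7512}{-3 + 1085} - - \frac{23165}{23808} = \frac{7512}{1082} + \frac{23165}{23808} = 7512 \cdot \frac{1}{1082} + \frac{23165}{23808} = \frac{3756}{541} + \frac{23165}{23808} = \frac{101955113}{12880128}$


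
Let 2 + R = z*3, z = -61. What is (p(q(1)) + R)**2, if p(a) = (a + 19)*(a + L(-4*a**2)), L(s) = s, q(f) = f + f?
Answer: 229441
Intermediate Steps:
q(f) = 2*f
p(a) = (19 + a)*(a - 4*a**2) (p(a) = (a + 19)*(a - 4*a**2) = (19 + a)*(a - 4*a**2))
R = -185 (R = -2 - 61*3 = -2 - 183 = -185)
(p(q(1)) + R)**2 = ((2*1)*(19 - 150 - 4*(2*1)**2) - 185)**2 = (2*(19 - 75*2 - 4*2**2) - 185)**2 = (2*(19 - 150 - 4*4) - 185)**2 = (2*(19 - 150 - 16) - 185)**2 = (2*(-147) - 185)**2 = (-294 - 185)**2 = (-479)**2 = 229441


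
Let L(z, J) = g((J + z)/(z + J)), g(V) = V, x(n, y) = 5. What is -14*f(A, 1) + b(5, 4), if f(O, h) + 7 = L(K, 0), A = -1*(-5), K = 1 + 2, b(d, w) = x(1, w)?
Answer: 89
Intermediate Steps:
b(d, w) = 5
K = 3
A = 5
L(z, J) = 1 (L(z, J) = (J + z)/(z + J) = (J + z)/(J + z) = 1)
f(O, h) = -6 (f(O, h) = -7 + 1 = -6)
-14*f(A, 1) + b(5, 4) = -14*(-6) + 5 = 84 + 5 = 89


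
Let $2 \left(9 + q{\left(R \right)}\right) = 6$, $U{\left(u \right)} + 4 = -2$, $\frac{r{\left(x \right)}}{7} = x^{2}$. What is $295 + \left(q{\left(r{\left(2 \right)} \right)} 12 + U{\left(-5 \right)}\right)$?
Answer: $217$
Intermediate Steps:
$r{\left(x \right)} = 7 x^{2}$
$U{\left(u \right)} = -6$ ($U{\left(u \right)} = -4 - 2 = -6$)
$q{\left(R \right)} = -6$ ($q{\left(R \right)} = -9 + \frac{1}{2} \cdot 6 = -9 + 3 = -6$)
$295 + \left(q{\left(r{\left(2 \right)} \right)} 12 + U{\left(-5 \right)}\right) = 295 - 78 = 217$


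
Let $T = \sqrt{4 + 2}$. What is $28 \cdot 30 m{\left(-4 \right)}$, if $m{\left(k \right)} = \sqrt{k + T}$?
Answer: $840 \sqrt{-4 + \sqrt{6}} \approx 1046.0 i$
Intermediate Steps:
$T = \sqrt{6} \approx 2.4495$
$m{\left(k \right)} = \sqrt{k + \sqrt{6}}$
$28 \cdot 30 m{\left(-4 \right)} = 28 \cdot 30 \sqrt{-4 + \sqrt{6}} = 840 \sqrt{-4 + \sqrt{6}}$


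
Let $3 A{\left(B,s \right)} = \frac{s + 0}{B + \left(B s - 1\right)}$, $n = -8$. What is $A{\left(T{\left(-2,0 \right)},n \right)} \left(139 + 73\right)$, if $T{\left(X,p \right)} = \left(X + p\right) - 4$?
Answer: $- \frac{1696}{123} \approx -13.789$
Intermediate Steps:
$T{\left(X,p \right)} = -4 + X + p$
$A{\left(B,s \right)} = \frac{s}{3 \left(-1 + B + B s\right)}$ ($A{\left(B,s \right)} = \frac{\left(s + 0\right) \frac{1}{B + \left(B s - 1\right)}}{3} = \frac{s \frac{1}{B + \left(-1 + B s\right)}}{3} = \frac{s \frac{1}{-1 + B + B s}}{3} = \frac{s}{3 \left(-1 + B + B s\right)}$)
$A{\left(T{\left(-2,0 \right)},n \right)} \left(139 + 73\right) = \frac{1}{3} \left(-8\right) \frac{1}{-1 - 6 + \left(-4 - 2 + 0\right) \left(-8\right)} \left(139 + 73\right) = \frac{1}{3} \left(-8\right) \frac{1}{-1 - 6 - -48} \cdot 212 = \frac{1}{3} \left(-8\right) \frac{1}{-1 - 6 + 48} \cdot 212 = \frac{1}{3} \left(-8\right) \frac{1}{41} \cdot 212 = \left(- \frac{8}{123}\right) 212 = - \frac{1696}{123}$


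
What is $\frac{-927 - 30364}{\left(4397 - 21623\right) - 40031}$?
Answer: $\frac{31291}{57257} \approx 0.5465$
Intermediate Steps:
$\frac{-927 - 30364}{\left(4397 - 21623\right) - 40031} = - \frac{31291}{-17226 - 40031} = - \frac{31291}{-57257} = \left(-31291\right) \left(- \frac{1}{57257}\right) = \frac{31291}{57257}$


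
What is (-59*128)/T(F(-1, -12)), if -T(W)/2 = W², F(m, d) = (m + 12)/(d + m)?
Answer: 638144/121 ≈ 5273.9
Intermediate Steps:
F(m, d) = (12 + m)/(d + m)
T(W) = -2*W²
(-59*128)/T(F(-1, -12)) = (-59*128)/((-2*(12 - 1)²/(-12 - 1)²)) = -7552/((-2*(11/(-13))²)) = -7552/((-2*(-1/13*11)²)) = -7552/((-2*(-11/13)²)) = -7552/((-2*121/169)) = -7552/(-242/169) = -7552*(-169/242) = 638144/121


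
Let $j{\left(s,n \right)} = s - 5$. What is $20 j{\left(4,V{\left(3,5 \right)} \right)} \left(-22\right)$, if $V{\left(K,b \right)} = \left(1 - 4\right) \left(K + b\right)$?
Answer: $440$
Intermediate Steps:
$V{\left(K,b \right)} = - 3 K - 3 b$ ($V{\left(K,b \right)} = - 3 \left(K + b\right) = - 3 K - 3 b$)
$j{\left(s,n \right)} = -5 + s$ ($j{\left(s,n \right)} = s - 5 = -5 + s$)
$20 j{\left(4,V{\left(3,5 \right)} \right)} \left(-22\right) = 20 \left(-5 + 4\right) \left(-22\right) = 20 \left(-1\right) \left(-22\right) = \left(-20\right) \left(-22\right) = 440$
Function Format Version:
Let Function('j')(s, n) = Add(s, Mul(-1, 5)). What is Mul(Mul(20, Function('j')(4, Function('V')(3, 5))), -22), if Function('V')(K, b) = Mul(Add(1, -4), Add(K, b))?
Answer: 440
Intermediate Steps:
Function('V')(K, b) = Add(Mul(-3, K), Mul(-3, b)) (Function('V')(K, b) = Mul(-3, Add(K, b)) = Add(Mul(-3, K), Mul(-3, b)))
Function('j')(s, n) = Add(-5, s) (Function('j')(s, n) = Add(s, -5) = Add(-5, s))
Mul(Mul(20, Function('j')(4, Function('V')(3, 5))), -22) = Mul(Mul(20, Add(-5, 4)), -22) = Mul(Mul(20, -1), -22) = Mul(-20, -22) = 440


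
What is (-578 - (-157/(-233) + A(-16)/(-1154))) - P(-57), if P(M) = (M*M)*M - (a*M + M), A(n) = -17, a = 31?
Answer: 49149024523/268882 ≈ 1.8279e+5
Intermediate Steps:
P(M) = M**3 - 32*M (P(M) = (M*M)*M - (31*M + M) = M**2*M - 32*M = M**3 - 32*M)
(-578 - (-157/(-233) + A(-16)/(-1154))) - P(-57) = (-578 - (-157/(-233) - 17/(-1154))) - (-57)*(-32 + (-57)**2) = (-578 - (-157*(-1/233) - 17*(-1/1154))) - (-57)*(-32 + 3249) = (-578 - (157/233 + 17/1154)) - (-57)*3217 = (-578 - 1*185139/268882) - 1*(-183369) = (-578 - 185139/268882) + 183369 = -155598935/268882 + 183369 = 49149024523/268882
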